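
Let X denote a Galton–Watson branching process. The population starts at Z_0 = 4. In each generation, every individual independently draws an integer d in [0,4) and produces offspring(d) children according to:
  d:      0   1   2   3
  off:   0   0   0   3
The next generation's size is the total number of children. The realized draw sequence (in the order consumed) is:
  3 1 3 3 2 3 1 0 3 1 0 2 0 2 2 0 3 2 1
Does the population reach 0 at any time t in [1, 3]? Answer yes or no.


no

gen 0: Z_0=4, draws=[3, 1, 3, 3], offspring=[3, 0, 3, 3], Z_1=9
gen 1: Z_1=9, draws=[2, 3, 1, 0, 3, 1, 0, 2, 0], offspring=[0, 3, 0, 0, 3, 0, 0, 0, 0], Z_2=6
gen 2: Z_2=6, draws=[2, 2, 0, 3, 2, 1], offspring=[0, 0, 0, 3, 0, 0], Z_3=3


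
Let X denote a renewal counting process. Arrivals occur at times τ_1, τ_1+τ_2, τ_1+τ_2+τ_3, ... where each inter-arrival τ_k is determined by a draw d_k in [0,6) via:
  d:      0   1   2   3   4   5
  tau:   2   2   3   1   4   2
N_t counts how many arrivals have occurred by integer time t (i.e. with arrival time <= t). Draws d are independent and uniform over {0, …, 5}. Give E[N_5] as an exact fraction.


14911/7776

Inter-arrival values over d=0..5: [2, 2, 3, 1, 4, 2]
Each d has probability 1/6, so the pmf of τ is: f(1) = 1/6, f(2) = 1/2, f(3) = 1/6, f(4) = 1/6
Renewal equation for m(n) = E[N_n]: condition on τ_1 = k (if k <= n, one arrival plus a fresh copy on the remaining n−k steps): m(n) = F(n) + Σ_{k<=n} f(k)·m(n−k), where F(n) = P(τ <= n) and m(0) = 0
m(1) = F(1) = 1/6
m(2) = F(2) + f(1)·m(1) = 2/3 + 1/6·1/6 = 25/36
m(3) = F(3) + f(1)·m(2) + f(2)·m(1) = 5/6 + 1/6·25/36 + 1/2·1/6 = 223/216
m(4) = F(4) + f(1)·m(3) + f(2)·m(2) + f(3)·m(1) = 1 + 1/6·223/216 + 1/2·25/36 + 1/6·1/6 = 2005/1296
m(5) = F(5) + f(1)·m(4) + f(2)·m(3) + f(3)·m(2) + f(4)·m(1) = 1 + 1/6·2005/1296 + 1/2·223/216 + 1/6·25/36 + 1/6·1/6 = 14911/7776
E[N_5] = m(5) = 14911/7776


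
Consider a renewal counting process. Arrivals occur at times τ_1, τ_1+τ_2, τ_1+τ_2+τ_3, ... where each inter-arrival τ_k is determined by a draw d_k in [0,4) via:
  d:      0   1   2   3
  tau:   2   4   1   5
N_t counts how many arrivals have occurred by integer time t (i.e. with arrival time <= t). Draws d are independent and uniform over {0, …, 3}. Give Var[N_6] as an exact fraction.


Inter-arrival values over d=0..3: [2, 4, 1, 5]
Each d has probability 1/4, so the pmf of τ is: f(1) = 1/4, f(2) = 1/4, f(4) = 1/4, f(5) = 1/4
Let p_n(j) = P(N_n = j), with p_0 = [1]. Condition on τ_1: p_n(0) = P(τ > n), and for j >= 1, p_n(j) = Σ_{k<=n} f(k)·p_{n−k}(j−1)
p_1 = [3/4, 1/4]  (j = 0..1)
p_2 = [1/2, 7/16, 1/16]  (j = 0..2)
p_3 = [1/2, 5/16, 11/64, 1/64]  (j = 0..3)
p_4 = [1/4, 1/2, 3/16, 15/256, 1/256]  (j = 0..4)
p_5 = [0, 5/8, 17/64, 23/256, 19/1024, 1/1024]  (j = 0..5)
p_6 = [0, 3/8, 29/64, 33/256, 19/512, 23/4096, 1/4096]  (j = 0..6)
E[N_6] = Σ j·p_6(j) = 7561/4096;  E[N_6²] = Σ j²·p_6(j) = 16755/4096
Var[N_6] = 16755/4096 − (7561/4096)² = 11459759/16777216

11459759/16777216


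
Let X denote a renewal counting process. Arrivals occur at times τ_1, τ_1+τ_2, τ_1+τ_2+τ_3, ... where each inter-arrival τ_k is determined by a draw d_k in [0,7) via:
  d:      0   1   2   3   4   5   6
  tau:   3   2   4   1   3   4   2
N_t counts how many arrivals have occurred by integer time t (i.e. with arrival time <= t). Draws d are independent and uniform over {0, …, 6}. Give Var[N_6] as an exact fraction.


Inter-arrival values over d=0..6: [3, 2, 4, 1, 3, 4, 2]
Each d has probability 1/7, so the pmf of τ is: f(1) = 1/7, f(2) = 2/7, f(3) = 2/7, f(4) = 2/7
Let p_n(j) = P(N_n = j), with p_0 = [1]. Condition on τ_1: p_n(0) = P(τ > n), and for j >= 1, p_n(j) = Σ_{k<=n} f(k)·p_{n−k}(j−1)
p_1 = [6/7, 1/7]  (j = 0..1)
p_2 = [4/7, 20/49, 1/49]  (j = 0..2)
p_3 = [2/7, 30/49, 34/343, 1/343]  (j = 0..3)
p_4 = [0, 36/49, 12/49, 48/2401, 1/2401]  (j = 0..4)
p_5 = [0, 24/49, 150/343, 166/2401, 62/16807, 1/16807]  (j = 0..5)
p_6 = [0, 12/49, 4/7, 400/2401, 276/16807, 76/117649, 1/117649]  (j = 0..6)
E[N_6] = Σ j·p_6(j) = 230182/117649;  E[N_6²] = Σ j²·p_6(j) = 506972/117649
Var[N_6] = 506972/117649 − (230182/117649)² = 6660995704/13841287201

6660995704/13841287201


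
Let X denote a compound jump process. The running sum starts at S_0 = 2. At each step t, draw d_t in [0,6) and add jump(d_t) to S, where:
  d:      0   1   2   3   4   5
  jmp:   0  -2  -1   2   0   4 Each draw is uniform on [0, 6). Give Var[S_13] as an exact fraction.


611/12

Outcome values over d=0..5: [0, -2, -1, 2, 0, 4]
Σy = 3, Σy² = 25, M = 6
μ = 3/6 = 1/2,  σ² = 25/6 − (1/2)² = 47/12
Independent increments: Var[S_13] = 13·σ² = 13·(47/12) = 611/12


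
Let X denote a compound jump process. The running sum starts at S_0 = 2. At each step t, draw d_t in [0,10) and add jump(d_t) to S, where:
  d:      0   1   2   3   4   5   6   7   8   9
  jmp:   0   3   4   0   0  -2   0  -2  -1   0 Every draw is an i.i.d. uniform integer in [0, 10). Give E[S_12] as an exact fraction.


22/5

Outcome values over d=0..9: [0, 3, 4, 0, 0, -2, 0, -2, -1, 0]
Σy = 2, Σy² = 34, M = 10
μ = 2/10 = 1/5,  σ² = 34/10 − (1/5)² = 84/25
E[S_12] = 2 + 12·(1/5) = 22/5


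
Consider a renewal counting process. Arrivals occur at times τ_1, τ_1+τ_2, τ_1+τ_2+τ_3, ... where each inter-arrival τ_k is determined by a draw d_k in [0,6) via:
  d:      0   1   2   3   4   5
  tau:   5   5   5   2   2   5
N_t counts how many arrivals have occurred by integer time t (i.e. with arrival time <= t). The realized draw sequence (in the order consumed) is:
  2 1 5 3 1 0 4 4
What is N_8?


draw d_1=2: τ_1=5, arrival time A_1=5
draw d_2=1: τ_2=5, arrival time A_2=10
draw d_3=5: τ_3=5, arrival time A_3=15
draw d_4=3: τ_4=2, arrival time A_4=17
draw d_5=1: τ_5=5, arrival time A_5=22
draw d_6=0: τ_6=5, arrival time A_6=27
draw d_7=4: τ_7=2, arrival time A_7=29
draw d_8=4: τ_8=2, arrival time A_8=31
N_t over t=0..8: 0:0 1:0 2:0 3:0 4:0 5:1 6:1 7:1 8:1

1


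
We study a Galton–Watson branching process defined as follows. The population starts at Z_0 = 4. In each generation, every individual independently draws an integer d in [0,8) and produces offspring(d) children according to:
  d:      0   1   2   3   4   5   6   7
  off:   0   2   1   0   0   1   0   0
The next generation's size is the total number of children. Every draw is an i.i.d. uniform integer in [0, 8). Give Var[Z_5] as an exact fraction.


Outcome values over d=0..7: [0, 2, 1, 0, 0, 1, 0, 0]
Σy = 4, Σy² = 6, M = 8
μ = 4/8 = 1/2,  σ² = 6/8 − (1/2)² = 1/2
V_0 = 0, E_0 = 4
V_1 = 1/2·E_0 + (1/2)²·V_0 = 2;  E_1 = 2
V_2 = 1/2·E_1 + (1/2)²·V_1 = 3/2;  E_2 = 1
V_3 = 1/2·E_2 + (1/2)²·V_2 = 7/8;  E_3 = 1/2
V_4 = 1/2·E_3 + (1/2)²·V_3 = 15/32;  E_4 = 1/4
V_5 = 1/2·E_4 + (1/2)²·V_4 = 31/128;  E_5 = 1/8

31/128


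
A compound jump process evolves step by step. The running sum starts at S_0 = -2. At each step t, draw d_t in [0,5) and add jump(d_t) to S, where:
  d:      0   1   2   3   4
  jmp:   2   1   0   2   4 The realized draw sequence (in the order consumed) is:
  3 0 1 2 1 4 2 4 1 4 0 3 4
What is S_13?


25

t=0: S=-2, d=3, jump=2, S_1=0
t=1: S=0, d=0, jump=2, S_2=2
t=2: S=2, d=1, jump=1, S_3=3
t=3: S=3, d=2, jump=0, S_4=3
t=4: S=3, d=1, jump=1, S_5=4
t=5: S=4, d=4, jump=4, S_6=8
t=6: S=8, d=2, jump=0, S_7=8
t=7: S=8, d=4, jump=4, S_8=12
t=8: S=12, d=1, jump=1, S_9=13
t=9: S=13, d=4, jump=4, S_10=17
t=10: S=17, d=0, jump=2, S_11=19
t=11: S=19, d=3, jump=2, S_12=21
t=12: S=21, d=4, jump=4, S_13=25


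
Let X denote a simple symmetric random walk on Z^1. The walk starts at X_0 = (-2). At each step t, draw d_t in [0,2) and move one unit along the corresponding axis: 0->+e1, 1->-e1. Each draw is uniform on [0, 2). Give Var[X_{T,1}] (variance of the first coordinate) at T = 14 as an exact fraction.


14

Outcome values over d=0..1: [1, -1]
Σy = 0, Σy² = 2, M = 2
μ = 0/2 = 0,  σ² = 2/2 − (0)² = 1
Independent increments: Var[X_14] = 14·σ² = 14·(1) = 14


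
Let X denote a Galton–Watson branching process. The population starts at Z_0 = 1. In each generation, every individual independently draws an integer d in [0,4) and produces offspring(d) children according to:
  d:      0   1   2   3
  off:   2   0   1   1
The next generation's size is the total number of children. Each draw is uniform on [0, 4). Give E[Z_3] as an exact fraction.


Outcome values over d=0..3: [2, 0, 1, 1]
Σy = 4, Σy² = 6, M = 4
μ = 4/4 = 1,  σ² = 6/4 − (1)² = 1/2
E[Z_0] = 1
E[Z_1] = 1·E[Z_0] = 1
E[Z_2] = 1·E[Z_1] = 1
E[Z_3] = 1·E[Z_2] = 1

1


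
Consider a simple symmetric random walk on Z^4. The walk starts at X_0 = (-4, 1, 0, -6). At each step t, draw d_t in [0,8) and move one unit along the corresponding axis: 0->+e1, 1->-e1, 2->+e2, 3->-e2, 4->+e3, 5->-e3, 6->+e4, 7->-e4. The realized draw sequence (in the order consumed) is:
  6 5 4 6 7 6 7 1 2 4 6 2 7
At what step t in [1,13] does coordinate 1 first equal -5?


t=0: X=(-4, 1, 0, -6), d=6 → +e4, X_1=(-4, 1, 0, -5)
t=1: X=(-4, 1, 0, -5), d=5 → -e3, X_2=(-4, 1, -1, -5)
t=2: X=(-4, 1, -1, -5), d=4 → +e3, X_3=(-4, 1, 0, -5)
t=3: X=(-4, 1, 0, -5), d=6 → +e4, X_4=(-4, 1, 0, -4)
t=4: X=(-4, 1, 0, -4), d=7 → -e4, X_5=(-4, 1, 0, -5)
t=5: X=(-4, 1, 0, -5), d=6 → +e4, X_6=(-4, 1, 0, -4)
t=6: X=(-4, 1, 0, -4), d=7 → -e4, X_7=(-4, 1, 0, -5)
t=7: X=(-4, 1, 0, -5), d=1 → -e1, X_8=(-5, 1, 0, -5)
t=8: X=(-5, 1, 0, -5), d=2 → +e2, X_9=(-5, 2, 0, -5)
t=9: X=(-5, 2, 0, -5), d=4 → +e3, X_10=(-5, 2, 1, -5)
t=10: X=(-5, 2, 1, -5), d=6 → +e4, X_11=(-5, 2, 1, -4)
t=11: X=(-5, 2, 1, -4), d=2 → +e2, X_12=(-5, 3, 1, -4)
t=12: X=(-5, 3, 1, -4), d=7 → -e4, X_13=(-5, 3, 1, -5)

8


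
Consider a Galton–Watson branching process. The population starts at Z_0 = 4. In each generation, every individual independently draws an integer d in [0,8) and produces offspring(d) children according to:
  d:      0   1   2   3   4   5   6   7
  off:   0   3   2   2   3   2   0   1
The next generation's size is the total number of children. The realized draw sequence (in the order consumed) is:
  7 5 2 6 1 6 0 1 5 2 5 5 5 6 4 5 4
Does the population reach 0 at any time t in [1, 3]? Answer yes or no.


no

gen 0: Z_0=4, draws=[7, 5, 2, 6], offspring=[1, 2, 2, 0], Z_1=5
gen 1: Z_1=5, draws=[1, 6, 0, 1, 5], offspring=[3, 0, 0, 3, 2], Z_2=8
gen 2: Z_2=8, draws=[2, 5, 5, 5, 6, 4, 5, 4], offspring=[2, 2, 2, 2, 0, 3, 2, 3], Z_3=16


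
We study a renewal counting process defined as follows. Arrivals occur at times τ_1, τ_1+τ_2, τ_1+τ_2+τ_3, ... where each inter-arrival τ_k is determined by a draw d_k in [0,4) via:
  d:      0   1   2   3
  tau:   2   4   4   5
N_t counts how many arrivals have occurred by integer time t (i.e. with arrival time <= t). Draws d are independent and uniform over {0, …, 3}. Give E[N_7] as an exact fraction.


Inter-arrival values over d=0..3: [2, 4, 4, 5]
Each d has probability 1/4, so the pmf of τ is: f(2) = 1/4, f(4) = 1/2, f(5) = 1/4
Renewal equation for m(n) = E[N_n]: condition on τ_1 = k (if k <= n, one arrival plus a fresh copy on the remaining n−k steps): m(n) = F(n) + Σ_{k<=n} f(k)·m(n−k), where F(n) = P(τ <= n) and m(0) = 0
m(1) = F(1) = 0
m(2) = F(2) = 1/4
m(3) = F(3) = 1/4
m(4) = F(4) + f(2)·m(2) = 3/4 + 1/4·1/4 = 13/16
m(5) = F(5) + f(2)·m(3) = 1 + 1/4·1/4 = 17/16
m(6) = F(6) + f(2)·m(4) + f(4)·m(2) = 1 + 1/4·13/16 + 1/2·1/4 = 85/64
m(7) = F(7) + f(2)·m(5) + f(4)·m(3) + f(5)·m(2) = 1 + 1/4·17/16 + 1/2·1/4 + 1/4·1/4 = 93/64
E[N_7] = m(7) = 93/64

93/64


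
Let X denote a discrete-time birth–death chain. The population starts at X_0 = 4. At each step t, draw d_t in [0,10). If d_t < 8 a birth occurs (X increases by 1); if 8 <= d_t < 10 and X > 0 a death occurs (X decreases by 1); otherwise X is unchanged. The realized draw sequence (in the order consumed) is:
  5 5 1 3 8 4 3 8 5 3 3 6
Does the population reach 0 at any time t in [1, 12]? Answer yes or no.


no

t=0: X=4, d=5 → birth, X_1=5
t=1: X=5, d=5 → birth, X_2=6
t=2: X=6, d=1 → birth, X_3=7
t=3: X=7, d=3 → birth, X_4=8
t=4: X=8, d=8 → death, X_5=7
t=5: X=7, d=4 → birth, X_6=8
t=6: X=8, d=3 → birth, X_7=9
t=7: X=9, d=8 → death, X_8=8
t=8: X=8, d=5 → birth, X_9=9
t=9: X=9, d=3 → birth, X_10=10
t=10: X=10, d=3 → birth, X_11=11
t=11: X=11, d=6 → birth, X_12=12


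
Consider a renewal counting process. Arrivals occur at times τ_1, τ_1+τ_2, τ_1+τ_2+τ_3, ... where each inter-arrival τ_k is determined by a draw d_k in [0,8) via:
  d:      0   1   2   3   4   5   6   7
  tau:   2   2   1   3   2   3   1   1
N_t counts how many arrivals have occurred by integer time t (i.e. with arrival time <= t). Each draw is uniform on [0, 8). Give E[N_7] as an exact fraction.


Inter-arrival values over d=0..7: [2, 2, 1, 3, 2, 3, 1, 1]
Each d has probability 1/8, so the pmf of τ is: f(1) = 3/8, f(2) = 3/8, f(3) = 1/4
Renewal equation for m(n) = E[N_n]: condition on τ_1 = k (if k <= n, one arrival plus a fresh copy on the remaining n−k steps): m(n) = F(n) + Σ_{k<=n} f(k)·m(n−k), where F(n) = P(τ <= n) and m(0) = 0
m(1) = F(1) = 3/8
m(2) = F(2) + f(1)·m(1) = 3/4 + 3/8·3/8 = 57/64
m(3) = F(3) + f(1)·m(2) + f(2)·m(1) = 1 + 3/8·57/64 + 3/8·3/8 = 755/512
m(4) = F(4) + f(1)·m(3) + f(2)·m(2) + f(3)·m(1) = 1 + 3/8·755/512 + 3/8·57/64 + 1/4·3/8 = 8113/4096
m(5) = F(5) + f(1)·m(4) + f(2)·m(3) + f(3)·m(2) = 1 + 3/8·8113/4096 + 3/8·755/512 + 1/4·57/64 = 82523/32768
m(6) = F(6) + f(1)·m(5) + f(2)·m(4) + f(3)·m(3) = 1 + 3/8·82523/32768 + 3/8·8113/4096 + 1/4·755/512 = 801065/262144
m(7) = F(7) + f(1)·m(6) + f(2)·m(5) + f(3)·m(4) = 1 + 3/8·801065/262144 + 3/8·82523/32768 + 1/4·8113/4096 = 7519363/2097152
E[N_7] = m(7) = 7519363/2097152

7519363/2097152


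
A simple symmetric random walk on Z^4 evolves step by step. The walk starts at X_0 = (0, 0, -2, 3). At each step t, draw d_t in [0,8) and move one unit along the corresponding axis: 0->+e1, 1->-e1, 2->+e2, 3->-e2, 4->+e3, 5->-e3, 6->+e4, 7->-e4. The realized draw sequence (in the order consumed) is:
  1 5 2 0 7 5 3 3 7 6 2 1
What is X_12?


t=0: X=(0, 0, -2, 3), d=1 → -e1, X_1=(-1, 0, -2, 3)
t=1: X=(-1, 0, -2, 3), d=5 → -e3, X_2=(-1, 0, -3, 3)
t=2: X=(-1, 0, -3, 3), d=2 → +e2, X_3=(-1, 1, -3, 3)
t=3: X=(-1, 1, -3, 3), d=0 → +e1, X_4=(0, 1, -3, 3)
t=4: X=(0, 1, -3, 3), d=7 → -e4, X_5=(0, 1, -3, 2)
t=5: X=(0, 1, -3, 2), d=5 → -e3, X_6=(0, 1, -4, 2)
t=6: X=(0, 1, -4, 2), d=3 → -e2, X_7=(0, 0, -4, 2)
t=7: X=(0, 0, -4, 2), d=3 → -e2, X_8=(0, -1, -4, 2)
t=8: X=(0, -1, -4, 2), d=7 → -e4, X_9=(0, -1, -4, 1)
t=9: X=(0, -1, -4, 1), d=6 → +e4, X_10=(0, -1, -4, 2)
t=10: X=(0, -1, -4, 2), d=2 → +e2, X_11=(0, 0, -4, 2)
t=11: X=(0, 0, -4, 2), d=1 → -e1, X_12=(-1, 0, -4, 2)

(-1, 0, -4, 2)


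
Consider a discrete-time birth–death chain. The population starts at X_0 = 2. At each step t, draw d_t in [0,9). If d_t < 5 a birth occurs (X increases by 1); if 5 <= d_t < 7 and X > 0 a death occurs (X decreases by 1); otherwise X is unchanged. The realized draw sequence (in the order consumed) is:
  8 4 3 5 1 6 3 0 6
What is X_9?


t=0: X=2, d=8 → hold, X_1=2
t=1: X=2, d=4 → birth, X_2=3
t=2: X=3, d=3 → birth, X_3=4
t=3: X=4, d=5 → death, X_4=3
t=4: X=3, d=1 → birth, X_5=4
t=5: X=4, d=6 → death, X_6=3
t=6: X=3, d=3 → birth, X_7=4
t=7: X=4, d=0 → birth, X_8=5
t=8: X=5, d=6 → death, X_9=4

4


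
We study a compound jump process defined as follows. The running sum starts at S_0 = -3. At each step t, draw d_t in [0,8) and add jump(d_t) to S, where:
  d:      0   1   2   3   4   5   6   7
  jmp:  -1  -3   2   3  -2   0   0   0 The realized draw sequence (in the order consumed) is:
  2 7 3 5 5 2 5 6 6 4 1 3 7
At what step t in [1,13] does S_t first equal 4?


6

t=0: S=-3, d=2, jump=2, S_1=-1
t=1: S=-1, d=7, jump=0, S_2=-1
t=2: S=-1, d=3, jump=3, S_3=2
t=3: S=2, d=5, jump=0, S_4=2
t=4: S=2, d=5, jump=0, S_5=2
t=5: S=2, d=2, jump=2, S_6=4
t=6: S=4, d=5, jump=0, S_7=4
t=7: S=4, d=6, jump=0, S_8=4
t=8: S=4, d=6, jump=0, S_9=4
t=9: S=4, d=4, jump=-2, S_10=2
t=10: S=2, d=1, jump=-3, S_11=-1
t=11: S=-1, d=3, jump=3, S_12=2
t=12: S=2, d=7, jump=0, S_13=2


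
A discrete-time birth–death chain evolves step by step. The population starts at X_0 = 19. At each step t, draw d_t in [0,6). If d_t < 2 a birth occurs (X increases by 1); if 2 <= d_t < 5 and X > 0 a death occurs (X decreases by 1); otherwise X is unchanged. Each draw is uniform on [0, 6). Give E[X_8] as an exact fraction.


53/3

X can drop by at most 1 per step and X_0 = 19 > T = 8, so X_t >= 19 − t >= 11 > 0 for every t <= 8: the floor at 0 (the 'and X > 0' condition) never binds. Hence X_8 = X_0 + Σ_{t<8} Y_t with i.i.d. increments Y_t = y(d_t) ∈ {+1, −1, 0}.
Outcome values over d=0..5: [1, 1, -1, -1, -1, 0]
Σy = -1, Σy² = 5, M = 6
μ = -1/6 = -1/6,  σ² = 5/6 − (-1/6)² = 29/36
E[X_8] = 19 + 8·(-1/6) = 53/3


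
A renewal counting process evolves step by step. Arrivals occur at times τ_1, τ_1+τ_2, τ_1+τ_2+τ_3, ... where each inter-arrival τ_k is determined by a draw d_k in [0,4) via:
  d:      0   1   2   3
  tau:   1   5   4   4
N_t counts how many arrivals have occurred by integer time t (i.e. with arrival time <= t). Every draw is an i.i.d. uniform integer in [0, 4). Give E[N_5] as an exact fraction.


1365/1024

Inter-arrival values over d=0..3: [1, 5, 4, 4]
Each d has probability 1/4, so the pmf of τ is: f(1) = 1/4, f(4) = 1/2, f(5) = 1/4
Renewal equation for m(n) = E[N_n]: condition on τ_1 = k (if k <= n, one arrival plus a fresh copy on the remaining n−k steps): m(n) = F(n) + Σ_{k<=n} f(k)·m(n−k), where F(n) = P(τ <= n) and m(0) = 0
m(1) = F(1) = 1/4
m(2) = F(2) + f(1)·m(1) = 1/4 + 1/4·1/4 = 5/16
m(3) = F(3) + f(1)·m(2) = 1/4 + 1/4·5/16 = 21/64
m(4) = F(4) + f(1)·m(3) = 3/4 + 1/4·21/64 = 213/256
m(5) = F(5) + f(1)·m(4) + f(4)·m(1) = 1 + 1/4·213/256 + 1/2·1/4 = 1365/1024
E[N_5] = m(5) = 1365/1024


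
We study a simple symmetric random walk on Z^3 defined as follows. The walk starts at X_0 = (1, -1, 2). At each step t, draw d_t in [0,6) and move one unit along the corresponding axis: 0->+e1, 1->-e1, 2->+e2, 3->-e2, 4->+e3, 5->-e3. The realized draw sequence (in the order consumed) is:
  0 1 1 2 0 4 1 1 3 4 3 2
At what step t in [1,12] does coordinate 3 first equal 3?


t=0: X=(1, -1, 2), d=0 → +e1, X_1=(2, -1, 2)
t=1: X=(2, -1, 2), d=1 → -e1, X_2=(1, -1, 2)
t=2: X=(1, -1, 2), d=1 → -e1, X_3=(0, -1, 2)
t=3: X=(0, -1, 2), d=2 → +e2, X_4=(0, 0, 2)
t=4: X=(0, 0, 2), d=0 → +e1, X_5=(1, 0, 2)
t=5: X=(1, 0, 2), d=4 → +e3, X_6=(1, 0, 3)
t=6: X=(1, 0, 3), d=1 → -e1, X_7=(0, 0, 3)
t=7: X=(0, 0, 3), d=1 → -e1, X_8=(-1, 0, 3)
t=8: X=(-1, 0, 3), d=3 → -e2, X_9=(-1, -1, 3)
t=9: X=(-1, -1, 3), d=4 → +e3, X_10=(-1, -1, 4)
t=10: X=(-1, -1, 4), d=3 → -e2, X_11=(-1, -2, 4)
t=11: X=(-1, -2, 4), d=2 → +e2, X_12=(-1, -1, 4)

6


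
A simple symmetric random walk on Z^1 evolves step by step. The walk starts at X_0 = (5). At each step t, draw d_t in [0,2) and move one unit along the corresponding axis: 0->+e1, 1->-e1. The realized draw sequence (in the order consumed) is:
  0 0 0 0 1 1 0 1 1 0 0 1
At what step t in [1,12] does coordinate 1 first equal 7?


2

t=0: X=(5), d=0 → +e1, X_1=(6)
t=1: X=(6), d=0 → +e1, X_2=(7)
t=2: X=(7), d=0 → +e1, X_3=(8)
t=3: X=(8), d=0 → +e1, X_4=(9)
t=4: X=(9), d=1 → -e1, X_5=(8)
t=5: X=(8), d=1 → -e1, X_6=(7)
t=6: X=(7), d=0 → +e1, X_7=(8)
t=7: X=(8), d=1 → -e1, X_8=(7)
t=8: X=(7), d=1 → -e1, X_9=(6)
t=9: X=(6), d=0 → +e1, X_10=(7)
t=10: X=(7), d=0 → +e1, X_11=(8)
t=11: X=(8), d=1 → -e1, X_12=(7)


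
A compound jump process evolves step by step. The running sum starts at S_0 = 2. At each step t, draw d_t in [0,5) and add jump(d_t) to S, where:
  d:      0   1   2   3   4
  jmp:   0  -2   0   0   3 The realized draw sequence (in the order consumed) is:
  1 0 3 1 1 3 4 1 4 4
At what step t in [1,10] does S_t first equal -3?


t=0: S=2, d=1, jump=-2, S_1=0
t=1: S=0, d=0, jump=0, S_2=0
t=2: S=0, d=3, jump=0, S_3=0
t=3: S=0, d=1, jump=-2, S_4=-2
t=4: S=-2, d=1, jump=-2, S_5=-4
t=5: S=-4, d=3, jump=0, S_6=-4
t=6: S=-4, d=4, jump=3, S_7=-1
t=7: S=-1, d=1, jump=-2, S_8=-3
t=8: S=-3, d=4, jump=3, S_9=0
t=9: S=0, d=4, jump=3, S_10=3

8


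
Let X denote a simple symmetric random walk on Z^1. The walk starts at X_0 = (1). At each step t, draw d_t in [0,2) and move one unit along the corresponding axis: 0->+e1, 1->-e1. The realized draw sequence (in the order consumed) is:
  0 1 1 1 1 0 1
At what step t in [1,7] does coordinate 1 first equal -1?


4

t=0: X=(1), d=0 → +e1, X_1=(2)
t=1: X=(2), d=1 → -e1, X_2=(1)
t=2: X=(1), d=1 → -e1, X_3=(0)
t=3: X=(0), d=1 → -e1, X_4=(-1)
t=4: X=(-1), d=1 → -e1, X_5=(-2)
t=5: X=(-2), d=0 → +e1, X_6=(-1)
t=6: X=(-1), d=1 → -e1, X_7=(-2)


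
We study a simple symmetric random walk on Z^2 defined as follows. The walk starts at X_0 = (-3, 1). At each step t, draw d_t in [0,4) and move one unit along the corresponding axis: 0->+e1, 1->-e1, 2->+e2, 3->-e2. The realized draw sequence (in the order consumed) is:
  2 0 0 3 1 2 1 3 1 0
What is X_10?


t=0: X=(-3, 1), d=2 → +e2, X_1=(-3, 2)
t=1: X=(-3, 2), d=0 → +e1, X_2=(-2, 2)
t=2: X=(-2, 2), d=0 → +e1, X_3=(-1, 2)
t=3: X=(-1, 2), d=3 → -e2, X_4=(-1, 1)
t=4: X=(-1, 1), d=1 → -e1, X_5=(-2, 1)
t=5: X=(-2, 1), d=2 → +e2, X_6=(-2, 2)
t=6: X=(-2, 2), d=1 → -e1, X_7=(-3, 2)
t=7: X=(-3, 2), d=3 → -e2, X_8=(-3, 1)
t=8: X=(-3, 1), d=1 → -e1, X_9=(-4, 1)
t=9: X=(-4, 1), d=0 → +e1, X_10=(-3, 1)

(-3, 1)


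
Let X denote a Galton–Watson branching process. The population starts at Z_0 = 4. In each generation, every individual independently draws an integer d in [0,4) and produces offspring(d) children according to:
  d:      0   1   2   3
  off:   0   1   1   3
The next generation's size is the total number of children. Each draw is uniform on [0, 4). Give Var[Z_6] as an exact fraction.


Outcome values over d=0..3: [0, 1, 1, 3]
Σy = 5, Σy² = 11, M = 4
μ = 5/4 = 5/4,  σ² = 11/4 − (5/4)² = 19/16
V_0 = 0, E_0 = 4
V_1 = 19/16·E_0 + (5/4)²·V_0 = 19/4;  E_1 = 5
V_2 = 19/16·E_1 + (5/4)²·V_1 = 855/64;  E_2 = 25/4
V_3 = 19/16·E_2 + (5/4)²·V_2 = 28975/1024;  E_3 = 125/16
V_4 = 19/16·E_3 + (5/4)²·V_3 = 876375/16384;  E_4 = 625/64
V_5 = 19/16·E_4 + (5/4)²·V_4 = 24949375/262144;  E_5 = 3125/256
V_6 = 19/16·E_5 + (5/4)²·V_5 = 684534375/4194304;  E_6 = 15625/1024

684534375/4194304


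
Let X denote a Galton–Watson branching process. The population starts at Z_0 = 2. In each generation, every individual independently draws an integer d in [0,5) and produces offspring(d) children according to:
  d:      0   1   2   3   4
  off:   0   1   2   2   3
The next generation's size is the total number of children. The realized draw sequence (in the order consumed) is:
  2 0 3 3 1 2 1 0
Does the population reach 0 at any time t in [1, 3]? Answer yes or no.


no

gen 0: Z_0=2, draws=[2, 0], offspring=[2, 0], Z_1=2
gen 1: Z_1=2, draws=[3, 3], offspring=[2, 2], Z_2=4
gen 2: Z_2=4, draws=[1, 2, 1, 0], offspring=[1, 2, 1, 0], Z_3=4


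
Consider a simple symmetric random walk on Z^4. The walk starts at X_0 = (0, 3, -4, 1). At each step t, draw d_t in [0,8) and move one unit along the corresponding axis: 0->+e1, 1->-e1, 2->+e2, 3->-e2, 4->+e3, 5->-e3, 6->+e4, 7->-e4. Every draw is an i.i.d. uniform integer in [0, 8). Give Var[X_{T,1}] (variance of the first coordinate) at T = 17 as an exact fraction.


Outcome values over d=0..7: [1, -1, 0, 0, 0, 0, 0, 0]
Σy = 0, Σy² = 2, M = 8
μ = 0/8 = 0,  σ² = 2/8 − (0)² = 1/4
Independent increments: Var[X_17] = 17·σ² = 17·(1/4) = 17/4

17/4


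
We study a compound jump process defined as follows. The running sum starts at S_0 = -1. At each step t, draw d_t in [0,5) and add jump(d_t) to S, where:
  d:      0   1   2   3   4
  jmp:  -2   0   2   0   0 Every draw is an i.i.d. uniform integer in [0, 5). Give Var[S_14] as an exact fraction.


Outcome values over d=0..4: [-2, 0, 2, 0, 0]
Σy = 0, Σy² = 8, M = 5
μ = 0/5 = 0,  σ² = 8/5 − (0)² = 8/5
Independent increments: Var[S_14] = 14·σ² = 14·(8/5) = 112/5

112/5


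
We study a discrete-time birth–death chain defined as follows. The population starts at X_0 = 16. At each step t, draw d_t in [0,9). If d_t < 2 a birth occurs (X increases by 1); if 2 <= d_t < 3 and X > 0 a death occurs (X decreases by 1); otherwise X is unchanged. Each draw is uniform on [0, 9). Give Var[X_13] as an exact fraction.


X can drop by at most 1 per step and X_0 = 16 > T = 13, so X_t >= 16 − t >= 3 > 0 for every t <= 13: the floor at 0 (the 'and X > 0' condition) never binds. Hence X_13 = X_0 + Σ_{t<13} Y_t with i.i.d. increments Y_t = y(d_t) ∈ {+1, −1, 0}.
Outcome values over d=0..8: [1, 1, -1, 0, 0, 0, 0, 0, 0]
Σy = 1, Σy² = 3, M = 9
μ = 1/9 = 1/9,  σ² = 3/9 − (1/9)² = 26/81
Independent increments: Var[X_13] = 13·σ² = 13·(26/81) = 338/81

338/81


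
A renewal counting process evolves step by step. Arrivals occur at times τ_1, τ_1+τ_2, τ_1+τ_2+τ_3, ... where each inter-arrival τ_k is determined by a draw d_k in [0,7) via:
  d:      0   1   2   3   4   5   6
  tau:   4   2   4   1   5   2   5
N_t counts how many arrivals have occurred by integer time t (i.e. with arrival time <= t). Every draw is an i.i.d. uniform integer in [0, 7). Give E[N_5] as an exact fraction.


Inter-arrival values over d=0..6: [4, 2, 4, 1, 5, 2, 5]
Each d has probability 1/7, so the pmf of τ is: f(1) = 1/7, f(2) = 2/7, f(4) = 2/7, f(5) = 2/7
Renewal equation for m(n) = E[N_n]: condition on τ_1 = k (if k <= n, one arrival plus a fresh copy on the remaining n−k steps): m(n) = F(n) + Σ_{k<=n} f(k)·m(n−k), where F(n) = P(τ <= n) and m(0) = 0
m(1) = F(1) = 1/7
m(2) = F(2) + f(1)·m(1) = 3/7 + 1/7·1/7 = 22/49
m(3) = F(3) + f(1)·m(2) + f(2)·m(1) = 3/7 + 1/7·22/49 + 2/7·1/7 = 183/343
m(4) = F(4) + f(1)·m(3) + f(2)·m(2) = 5/7 + 1/7·183/343 + 2/7·22/49 = 2206/2401
m(5) = F(5) + f(1)·m(4) + f(2)·m(3) + f(4)·m(1) = 1 + 1/7·2206/2401 + 2/7·183/343 + 2/7·1/7 = 22261/16807
E[N_5] = m(5) = 22261/16807

22261/16807


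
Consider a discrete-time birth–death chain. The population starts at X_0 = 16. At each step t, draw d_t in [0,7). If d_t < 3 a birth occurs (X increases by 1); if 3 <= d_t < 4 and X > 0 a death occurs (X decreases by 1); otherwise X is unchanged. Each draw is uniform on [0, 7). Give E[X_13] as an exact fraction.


138/7

X can drop by at most 1 per step and X_0 = 16 > T = 13, so X_t >= 16 − t >= 3 > 0 for every t <= 13: the floor at 0 (the 'and X > 0' condition) never binds. Hence X_13 = X_0 + Σ_{t<13} Y_t with i.i.d. increments Y_t = y(d_t) ∈ {+1, −1, 0}.
Outcome values over d=0..6: [1, 1, 1, -1, 0, 0, 0]
Σy = 2, Σy² = 4, M = 7
μ = 2/7 = 2/7,  σ² = 4/7 − (2/7)² = 24/49
E[X_13] = 16 + 13·(2/7) = 138/7


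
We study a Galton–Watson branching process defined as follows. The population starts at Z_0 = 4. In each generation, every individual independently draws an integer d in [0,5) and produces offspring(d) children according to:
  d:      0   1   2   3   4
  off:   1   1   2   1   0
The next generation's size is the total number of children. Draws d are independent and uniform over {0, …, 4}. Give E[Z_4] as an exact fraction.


Outcome values over d=0..4: [1, 1, 2, 1, 0]
Σy = 5, Σy² = 7, M = 5
μ = 5/5 = 1,  σ² = 7/5 − (1)² = 2/5
E[Z_0] = 4
E[Z_1] = 1·E[Z_0] = 4
E[Z_2] = 1·E[Z_1] = 4
E[Z_3] = 1·E[Z_2] = 4
E[Z_4] = 1·E[Z_3] = 4

4


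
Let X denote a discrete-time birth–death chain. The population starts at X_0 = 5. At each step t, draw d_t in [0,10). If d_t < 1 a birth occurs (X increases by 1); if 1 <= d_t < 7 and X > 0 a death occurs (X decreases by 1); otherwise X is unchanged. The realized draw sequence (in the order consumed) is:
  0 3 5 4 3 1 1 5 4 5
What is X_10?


t=0: X=5, d=0 → birth, X_1=6
t=1: X=6, d=3 → death, X_2=5
t=2: X=5, d=5 → death, X_3=4
t=3: X=4, d=4 → death, X_4=3
t=4: X=3, d=3 → death, X_5=2
t=5: X=2, d=1 → death, X_6=1
t=6: X=1, d=1 → death, X_7=0
t=7: X=0, d=5 → hold, X_8=0
t=8: X=0, d=4 → hold, X_9=0
t=9: X=0, d=5 → hold, X_10=0

0


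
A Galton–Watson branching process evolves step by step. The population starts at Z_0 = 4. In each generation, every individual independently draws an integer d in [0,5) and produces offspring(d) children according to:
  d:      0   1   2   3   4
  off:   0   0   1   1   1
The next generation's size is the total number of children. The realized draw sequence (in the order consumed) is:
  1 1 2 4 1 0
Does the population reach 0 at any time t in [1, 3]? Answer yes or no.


yes

gen 0: Z_0=4, draws=[1, 1, 2, 4], offspring=[0, 0, 1, 1], Z_1=2
gen 1: Z_1=2, draws=[1, 0], offspring=[0, 0], Z_2=0
gen 2: Z_2=0, draws=[], offspring=[], Z_3=0


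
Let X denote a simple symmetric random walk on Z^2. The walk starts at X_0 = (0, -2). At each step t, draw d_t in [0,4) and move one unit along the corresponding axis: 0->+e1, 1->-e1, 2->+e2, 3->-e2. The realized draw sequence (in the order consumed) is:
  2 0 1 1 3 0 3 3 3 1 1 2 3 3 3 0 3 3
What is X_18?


t=0: X=(0, -2), d=2 → +e2, X_1=(0, -1)
t=1: X=(0, -1), d=0 → +e1, X_2=(1, -1)
t=2: X=(1, -1), d=1 → -e1, X_3=(0, -1)
t=3: X=(0, -1), d=1 → -e1, X_4=(-1, -1)
t=4: X=(-1, -1), d=3 → -e2, X_5=(-1, -2)
t=5: X=(-1, -2), d=0 → +e1, X_6=(0, -2)
t=6: X=(0, -2), d=3 → -e2, X_7=(0, -3)
t=7: X=(0, -3), d=3 → -e2, X_8=(0, -4)
t=8: X=(0, -4), d=3 → -e2, X_9=(0, -5)
t=9: X=(0, -5), d=1 → -e1, X_10=(-1, -5)
t=10: X=(-1, -5), d=1 → -e1, X_11=(-2, -5)
t=11: X=(-2, -5), d=2 → +e2, X_12=(-2, -4)
t=12: X=(-2, -4), d=3 → -e2, X_13=(-2, -5)
t=13: X=(-2, -5), d=3 → -e2, X_14=(-2, -6)
t=14: X=(-2, -6), d=3 → -e2, X_15=(-2, -7)
t=15: X=(-2, -7), d=0 → +e1, X_16=(-1, -7)
t=16: X=(-1, -7), d=3 → -e2, X_17=(-1, -8)
t=17: X=(-1, -8), d=3 → -e2, X_18=(-1, -9)

(-1, -9)


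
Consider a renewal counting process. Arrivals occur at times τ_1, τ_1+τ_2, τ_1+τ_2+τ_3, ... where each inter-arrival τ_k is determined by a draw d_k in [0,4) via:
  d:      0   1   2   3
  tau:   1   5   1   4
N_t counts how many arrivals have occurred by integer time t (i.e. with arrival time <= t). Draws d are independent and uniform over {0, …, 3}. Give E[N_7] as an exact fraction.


Inter-arrival values over d=0..3: [1, 5, 1, 4]
Each d has probability 1/4, so the pmf of τ is: f(1) = 1/2, f(4) = 1/4, f(5) = 1/4
Renewal equation for m(n) = E[N_n]: condition on τ_1 = k (if k <= n, one arrival plus a fresh copy on the remaining n−k steps): m(n) = F(n) + Σ_{k<=n} f(k)·m(n−k), where F(n) = P(τ <= n) and m(0) = 0
m(1) = F(1) = 1/2
m(2) = F(2) + f(1)·m(1) = 1/2 + 1/2·1/2 = 3/4
m(3) = F(3) + f(1)·m(2) = 1/2 + 1/2·3/4 = 7/8
m(4) = F(4) + f(1)·m(3) = 3/4 + 1/2·7/8 = 19/16
m(5) = F(5) + f(1)·m(4) + f(4)·m(1) = 1 + 1/2·19/16 + 1/4·1/2 = 55/32
m(6) = F(6) + f(1)·m(5) + f(4)·m(2) + f(5)·m(1) = 1 + 1/2·55/32 + 1/4·3/4 + 1/4·1/2 = 139/64
m(7) = F(7) + f(1)·m(6) + f(4)·m(3) + f(5)·m(2) = 1 + 1/2·139/64 + 1/4·7/8 + 1/4·3/4 = 319/128
E[N_7] = m(7) = 319/128

319/128


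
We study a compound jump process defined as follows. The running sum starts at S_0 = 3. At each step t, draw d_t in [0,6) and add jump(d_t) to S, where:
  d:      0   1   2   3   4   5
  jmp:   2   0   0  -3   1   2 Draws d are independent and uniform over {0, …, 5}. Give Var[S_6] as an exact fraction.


52/3

Outcome values over d=0..5: [2, 0, 0, -3, 1, 2]
Σy = 2, Σy² = 18, M = 6
μ = 2/6 = 1/3,  σ² = 18/6 − (1/3)² = 26/9
Independent increments: Var[S_6] = 6·σ² = 6·(26/9) = 52/3


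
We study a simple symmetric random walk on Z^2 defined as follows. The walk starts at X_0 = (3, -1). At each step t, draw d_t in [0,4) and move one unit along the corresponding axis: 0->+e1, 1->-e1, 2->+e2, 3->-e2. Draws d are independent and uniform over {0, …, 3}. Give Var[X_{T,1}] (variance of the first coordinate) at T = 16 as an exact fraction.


Outcome values over d=0..3: [1, -1, 0, 0]
Σy = 0, Σy² = 2, M = 4
μ = 0/4 = 0,  σ² = 2/4 − (0)² = 1/2
Independent increments: Var[X_16] = 16·σ² = 16·(1/2) = 8

8


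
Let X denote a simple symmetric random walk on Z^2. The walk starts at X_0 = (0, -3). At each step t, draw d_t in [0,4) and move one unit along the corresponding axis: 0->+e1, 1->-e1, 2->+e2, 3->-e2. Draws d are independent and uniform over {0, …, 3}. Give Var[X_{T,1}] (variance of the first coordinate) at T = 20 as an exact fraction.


10

Outcome values over d=0..3: [1, -1, 0, 0]
Σy = 0, Σy² = 2, M = 4
μ = 0/4 = 0,  σ² = 2/4 − (0)² = 1/2
Independent increments: Var[X_20] = 20·σ² = 20·(1/2) = 10


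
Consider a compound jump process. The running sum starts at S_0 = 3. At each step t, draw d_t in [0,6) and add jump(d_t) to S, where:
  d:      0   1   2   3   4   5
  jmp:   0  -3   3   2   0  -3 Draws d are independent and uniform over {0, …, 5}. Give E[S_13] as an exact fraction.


5/6

Outcome values over d=0..5: [0, -3, 3, 2, 0, -3]
Σy = -1, Σy² = 31, M = 6
μ = -1/6 = -1/6,  σ² = 31/6 − (-1/6)² = 185/36
E[S_13] = 3 + 13·(-1/6) = 5/6


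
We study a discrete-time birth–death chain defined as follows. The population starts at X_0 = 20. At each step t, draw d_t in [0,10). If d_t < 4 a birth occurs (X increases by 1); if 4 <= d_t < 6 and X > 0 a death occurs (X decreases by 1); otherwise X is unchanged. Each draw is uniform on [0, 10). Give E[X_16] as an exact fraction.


X can drop by at most 1 per step and X_0 = 20 > T = 16, so X_t >= 20 − t >= 4 > 0 for every t <= 16: the floor at 0 (the 'and X > 0' condition) never binds. Hence X_16 = X_0 + Σ_{t<16} Y_t with i.i.d. increments Y_t = y(d_t) ∈ {+1, −1, 0}.
Outcome values over d=0..9: [1, 1, 1, 1, -1, -1, 0, 0, 0, 0]
Σy = 2, Σy² = 6, M = 10
μ = 2/10 = 1/5,  σ² = 6/10 − (1/5)² = 14/25
E[X_16] = 20 + 16·(1/5) = 116/5

116/5


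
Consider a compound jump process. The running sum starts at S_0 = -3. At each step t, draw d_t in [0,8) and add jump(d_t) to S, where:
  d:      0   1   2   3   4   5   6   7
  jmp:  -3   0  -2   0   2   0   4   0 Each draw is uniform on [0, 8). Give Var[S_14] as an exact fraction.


Outcome values over d=0..7: [-3, 0, -2, 0, 2, 0, 4, 0]
Σy = 1, Σy² = 33, M = 8
μ = 1/8 = 1/8,  σ² = 33/8 − (1/8)² = 263/64
Independent increments: Var[S_14] = 14·σ² = 14·(263/64) = 1841/32

1841/32


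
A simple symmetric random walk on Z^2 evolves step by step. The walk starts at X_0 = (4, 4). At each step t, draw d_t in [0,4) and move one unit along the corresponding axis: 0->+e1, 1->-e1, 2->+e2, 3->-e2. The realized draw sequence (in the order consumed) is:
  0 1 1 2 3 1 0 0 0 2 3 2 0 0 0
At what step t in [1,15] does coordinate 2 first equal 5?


4

t=0: X=(4, 4), d=0 → +e1, X_1=(5, 4)
t=1: X=(5, 4), d=1 → -e1, X_2=(4, 4)
t=2: X=(4, 4), d=1 → -e1, X_3=(3, 4)
t=3: X=(3, 4), d=2 → +e2, X_4=(3, 5)
t=4: X=(3, 5), d=3 → -e2, X_5=(3, 4)
t=5: X=(3, 4), d=1 → -e1, X_6=(2, 4)
t=6: X=(2, 4), d=0 → +e1, X_7=(3, 4)
t=7: X=(3, 4), d=0 → +e1, X_8=(4, 4)
t=8: X=(4, 4), d=0 → +e1, X_9=(5, 4)
t=9: X=(5, 4), d=2 → +e2, X_10=(5, 5)
t=10: X=(5, 5), d=3 → -e2, X_11=(5, 4)
t=11: X=(5, 4), d=2 → +e2, X_12=(5, 5)
t=12: X=(5, 5), d=0 → +e1, X_13=(6, 5)
t=13: X=(6, 5), d=0 → +e1, X_14=(7, 5)
t=14: X=(7, 5), d=0 → +e1, X_15=(8, 5)


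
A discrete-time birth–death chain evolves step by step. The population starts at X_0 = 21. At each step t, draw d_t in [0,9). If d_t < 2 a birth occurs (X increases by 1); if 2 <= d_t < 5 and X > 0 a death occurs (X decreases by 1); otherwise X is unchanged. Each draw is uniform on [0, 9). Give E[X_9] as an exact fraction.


X can drop by at most 1 per step and X_0 = 21 > T = 9, so X_t >= 21 − t >= 12 > 0 for every t <= 9: the floor at 0 (the 'and X > 0' condition) never binds. Hence X_9 = X_0 + Σ_{t<9} Y_t with i.i.d. increments Y_t = y(d_t) ∈ {+1, −1, 0}.
Outcome values over d=0..8: [1, 1, -1, -1, -1, 0, 0, 0, 0]
Σy = -1, Σy² = 5, M = 9
μ = -1/9 = -1/9,  σ² = 5/9 − (-1/9)² = 44/81
E[X_9] = 21 + 9·(-1/9) = 20

20


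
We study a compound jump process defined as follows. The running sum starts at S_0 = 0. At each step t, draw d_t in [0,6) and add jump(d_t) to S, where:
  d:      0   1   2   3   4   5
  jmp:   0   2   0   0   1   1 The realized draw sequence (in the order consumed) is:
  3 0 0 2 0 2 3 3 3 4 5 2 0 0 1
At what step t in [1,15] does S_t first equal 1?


t=0: S=0, d=3, jump=0, S_1=0
t=1: S=0, d=0, jump=0, S_2=0
t=2: S=0, d=0, jump=0, S_3=0
t=3: S=0, d=2, jump=0, S_4=0
t=4: S=0, d=0, jump=0, S_5=0
t=5: S=0, d=2, jump=0, S_6=0
t=6: S=0, d=3, jump=0, S_7=0
t=7: S=0, d=3, jump=0, S_8=0
t=8: S=0, d=3, jump=0, S_9=0
t=9: S=0, d=4, jump=1, S_10=1
t=10: S=1, d=5, jump=1, S_11=2
t=11: S=2, d=2, jump=0, S_12=2
t=12: S=2, d=0, jump=0, S_13=2
t=13: S=2, d=0, jump=0, S_14=2
t=14: S=2, d=1, jump=2, S_15=4

10


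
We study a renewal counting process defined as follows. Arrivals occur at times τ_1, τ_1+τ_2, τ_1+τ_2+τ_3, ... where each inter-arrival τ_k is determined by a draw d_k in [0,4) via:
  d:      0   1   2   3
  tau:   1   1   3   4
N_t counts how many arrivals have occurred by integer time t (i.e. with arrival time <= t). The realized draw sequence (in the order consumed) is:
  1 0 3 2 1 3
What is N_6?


3

draw d_1=1: τ_1=1, arrival time A_1=1
draw d_2=0: τ_2=1, arrival time A_2=2
draw d_3=3: τ_3=4, arrival time A_3=6
draw d_4=2: τ_4=3, arrival time A_4=9
draw d_5=1: τ_5=1, arrival time A_5=10
draw d_6=3: τ_6=4, arrival time A_6=14
N_t over t=0..6: 0:0 1:1 2:2 3:2 4:2 5:2 6:3


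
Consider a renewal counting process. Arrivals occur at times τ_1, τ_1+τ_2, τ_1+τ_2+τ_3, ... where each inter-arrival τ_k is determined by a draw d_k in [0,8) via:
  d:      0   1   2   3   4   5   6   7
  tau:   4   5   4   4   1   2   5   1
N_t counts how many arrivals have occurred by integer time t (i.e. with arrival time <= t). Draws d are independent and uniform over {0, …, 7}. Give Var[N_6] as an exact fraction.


Inter-arrival values over d=0..7: [4, 5, 4, 4, 1, 2, 5, 1]
Each d has probability 1/8, so the pmf of τ is: f(1) = 1/4, f(2) = 1/8, f(4) = 3/8, f(5) = 1/4
Let p_n(j) = P(N_n = j), with p_0 = [1]. Condition on τ_1: p_n(0) = P(τ > n), and for j >= 1, p_n(j) = Σ_{k<=n} f(k)·p_{n−k}(j−1)
p_1 = [3/4, 1/4]  (j = 0..1)
p_2 = [5/8, 5/16, 1/16]  (j = 0..2)
p_3 = [5/8, 1/4, 7/64, 1/64]  (j = 0..3)
p_4 = [1/4, 39/64, 13/128, 9/256, 1/256]  (j = 0..4)
p_5 = [0, 43/64, 71/256, 5/128, 11/1024, 1/1024]  (j = 0..5)
p_6 = [0, 29/64, 217/512, 27/256, 29/2048, 13/4096, 1/4096]  (j = 0..6)
E[N_6] = Σ j·p_6(j) = 6927/4096;  E[N_6²] = Σ j²·p_6(j) = 13977/4096
Var[N_6] = 13977/4096 − (6927/4096)² = 9266463/16777216

9266463/16777216


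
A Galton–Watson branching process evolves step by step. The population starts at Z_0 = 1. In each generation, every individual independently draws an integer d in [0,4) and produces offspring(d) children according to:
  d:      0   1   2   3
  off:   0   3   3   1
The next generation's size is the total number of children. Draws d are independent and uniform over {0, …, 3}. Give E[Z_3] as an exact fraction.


343/64

Outcome values over d=0..3: [0, 3, 3, 1]
Σy = 7, Σy² = 19, M = 4
μ = 7/4 = 7/4,  σ² = 19/4 − (7/4)² = 27/16
E[Z_0] = 1
E[Z_1] = 7/4·E[Z_0] = 7/4
E[Z_2] = 7/4·E[Z_1] = 49/16
E[Z_3] = 7/4·E[Z_2] = 343/64


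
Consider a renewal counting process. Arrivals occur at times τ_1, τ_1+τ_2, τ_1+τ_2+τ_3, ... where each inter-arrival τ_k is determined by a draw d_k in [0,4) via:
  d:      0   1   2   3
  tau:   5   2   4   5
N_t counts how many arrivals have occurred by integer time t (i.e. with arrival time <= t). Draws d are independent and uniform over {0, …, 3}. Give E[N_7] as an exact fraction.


Inter-arrival values over d=0..3: [5, 2, 4, 5]
Each d has probability 1/4, so the pmf of τ is: f(2) = 1/4, f(4) = 1/4, f(5) = 1/2
Renewal equation for m(n) = E[N_n]: condition on τ_1 = k (if k <= n, one arrival plus a fresh copy on the remaining n−k steps): m(n) = F(n) + Σ_{k<=n} f(k)·m(n−k), where F(n) = P(τ <= n) and m(0) = 0
m(1) = F(1) = 0
m(2) = F(2) = 1/4
m(3) = F(3) = 1/4
m(4) = F(4) + f(2)·m(2) = 1/2 + 1/4·1/4 = 9/16
m(5) = F(5) + f(2)·m(3) = 1 + 1/4·1/4 = 17/16
m(6) = F(6) + f(2)·m(4) + f(4)·m(2) = 1 + 1/4·9/16 + 1/4·1/4 = 77/64
m(7) = F(7) + f(2)·m(5) + f(4)·m(3) + f(5)·m(2) = 1 + 1/4·17/16 + 1/4·1/4 + 1/2·1/4 = 93/64
E[N_7] = m(7) = 93/64

93/64
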